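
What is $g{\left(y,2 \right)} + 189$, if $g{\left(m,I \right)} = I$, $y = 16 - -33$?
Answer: $191$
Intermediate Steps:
$y = 49$ ($y = 16 + 33 = 49$)
$g{\left(y,2 \right)} + 189 = 2 + 189 = 191$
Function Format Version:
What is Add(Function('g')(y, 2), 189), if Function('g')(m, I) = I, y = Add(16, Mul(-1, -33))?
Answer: 191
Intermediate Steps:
y = 49 (y = Add(16, 33) = 49)
Add(Function('g')(y, 2), 189) = Add(2, 189) = 191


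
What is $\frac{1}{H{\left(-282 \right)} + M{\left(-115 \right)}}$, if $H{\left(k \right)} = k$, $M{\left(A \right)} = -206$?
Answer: $- \frac{1}{488} \approx -0.0020492$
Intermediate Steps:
$\frac{1}{H{\left(-282 \right)} + M{\left(-115 \right)}} = \frac{1}{-282 - 206} = \frac{1}{-488} = - \frac{1}{488}$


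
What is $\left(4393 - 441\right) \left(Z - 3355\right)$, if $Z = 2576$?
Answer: $-3078608$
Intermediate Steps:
$\left(4393 - 441\right) \left(Z - 3355\right) = \left(4393 - 441\right) \left(2576 - 3355\right) = 3952 \left(-779\right) = -3078608$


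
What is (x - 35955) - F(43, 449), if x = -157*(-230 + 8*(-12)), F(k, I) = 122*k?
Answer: 9981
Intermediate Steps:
x = 51182 (x = -157*(-230 - 96) = -157*(-326) = 51182)
(x - 35955) - F(43, 449) = (51182 - 35955) - 122*43 = 15227 - 1*5246 = 15227 - 5246 = 9981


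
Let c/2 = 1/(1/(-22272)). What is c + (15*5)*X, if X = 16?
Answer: -43344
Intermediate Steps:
c = -44544 (c = 2/(1/(-22272)) = 2/(-1/22272) = 2*(-22272) = -44544)
c + (15*5)*X = -44544 + (15*5)*16 = -44544 + 75*16 = -44544 + 1200 = -43344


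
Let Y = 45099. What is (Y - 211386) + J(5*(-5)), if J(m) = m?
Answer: -166312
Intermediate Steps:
(Y - 211386) + J(5*(-5)) = (45099 - 211386) + 5*(-5) = -166287 - 25 = -166312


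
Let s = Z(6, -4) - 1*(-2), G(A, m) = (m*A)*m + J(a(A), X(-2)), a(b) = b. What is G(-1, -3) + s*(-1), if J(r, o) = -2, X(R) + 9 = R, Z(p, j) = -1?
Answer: -12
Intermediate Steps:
X(R) = -9 + R
G(A, m) = -2 + A*m² (G(A, m) = (m*A)*m - 2 = (A*m)*m - 2 = A*m² - 2 = -2 + A*m²)
s = 1 (s = -1 - 1*(-2) = -1 + 2 = 1)
G(-1, -3) + s*(-1) = (-2 - 1*(-3)²) + 1*(-1) = (-2 - 1*9) - 1 = (-2 - 9) - 1 = -11 - 1 = -12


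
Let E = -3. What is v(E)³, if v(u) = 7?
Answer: 343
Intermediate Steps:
v(E)³ = 7³ = 343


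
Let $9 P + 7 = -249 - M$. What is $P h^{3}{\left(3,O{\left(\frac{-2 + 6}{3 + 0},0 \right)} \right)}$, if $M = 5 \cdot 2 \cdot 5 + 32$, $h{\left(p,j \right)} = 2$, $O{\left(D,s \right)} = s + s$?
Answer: $- \frac{2704}{9} \approx -300.44$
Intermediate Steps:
$O{\left(D,s \right)} = 2 s$
$M = 82$ ($M = 10 \cdot 5 + 32 = 50 + 32 = 82$)
$P = - \frac{338}{9}$ ($P = - \frac{7}{9} + \frac{-249 - 82}{9} = - \frac{7}{9} + \frac{1}{9} \left(-331\right) = - \frac{7}{9} - \frac{331}{9} = - \frac{338}{9} \approx -37.556$)
$P h^{3}{\left(3,O{\left(\frac{-2 + 6}{3 + 0},0 \right)} \right)} = - \frac{338 \cdot 2^{3}}{9} = \left(- \frac{338}{9}\right) 8 = - \frac{2704}{9}$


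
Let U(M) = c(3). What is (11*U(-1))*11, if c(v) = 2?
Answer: 242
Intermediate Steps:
U(M) = 2
(11*U(-1))*11 = (11*2)*11 = 22*11 = 242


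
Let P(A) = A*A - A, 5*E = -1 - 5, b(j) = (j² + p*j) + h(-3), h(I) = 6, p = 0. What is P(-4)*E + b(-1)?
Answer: -17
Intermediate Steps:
b(j) = 6 + j² (b(j) = (j² + 0*j) + 6 = (j² + 0) + 6 = j² + 6 = 6 + j²)
E = -6/5 (E = (-1 - 5)/5 = (⅕)*(-6) = -6/5 ≈ -1.2000)
P(A) = A² - A
P(-4)*E + b(-1) = -4*(-1 - 4)*(-6/5) + (6 + (-1)²) = -4*(-5)*(-6/5) + (6 + 1) = 20*(-6/5) + 7 = -24 + 7 = -17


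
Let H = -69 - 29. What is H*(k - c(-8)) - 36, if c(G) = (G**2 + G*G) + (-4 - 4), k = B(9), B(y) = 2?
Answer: 11528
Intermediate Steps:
k = 2
c(G) = -8 + 2*G**2 (c(G) = (G**2 + G**2) - 8 = 2*G**2 - 8 = -8 + 2*G**2)
H = -98
H*(k - c(-8)) - 36 = -98*(2 - (-8 + 2*(-8)**2)) - 36 = -98*(2 - (-8 + 2*64)) - 36 = -98*(2 - (-8 + 128)) - 36 = -98*(2 - 1*120) - 36 = -98*(2 - 120) - 36 = -98*(-118) - 36 = 11564 - 36 = 11528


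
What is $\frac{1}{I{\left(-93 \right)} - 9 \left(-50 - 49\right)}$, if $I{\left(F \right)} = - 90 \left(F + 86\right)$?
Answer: $\frac{1}{1521} \approx 0.00065746$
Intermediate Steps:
$I{\left(F \right)} = -7740 - 90 F$ ($I{\left(F \right)} = - 90 \left(86 + F\right) = -7740 - 90 F$)
$\frac{1}{I{\left(-93 \right)} - 9 \left(-50 - 49\right)} = \frac{1}{\left(-7740 - -8370\right) - 9 \left(-50 - 49\right)} = \frac{1}{\left(-7740 + 8370\right) - -891} = \frac{1}{630 + 891} = \frac{1}{1521}$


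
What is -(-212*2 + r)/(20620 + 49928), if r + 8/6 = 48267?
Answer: -143525/211644 ≈ -0.67814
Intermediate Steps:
r = 144797/3 (r = -4/3 + 48267 = 144797/3 ≈ 48266.)
-(-212*2 + r)/(20620 + 49928) = -(-212*2 + 144797/3)/(20620 + 49928) = -(-424 + 144797/3)/70548 = -143525/(3*70548) = -1*143525/211644 = -143525/211644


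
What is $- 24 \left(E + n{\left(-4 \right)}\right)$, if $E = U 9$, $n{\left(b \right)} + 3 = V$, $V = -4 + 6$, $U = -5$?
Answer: $1104$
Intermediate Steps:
$V = 2$
$n{\left(b \right)} = -1$ ($n{\left(b \right)} = -3 + 2 = -1$)
$E = -45$ ($E = \left(-5\right) 9 = -45$)
$- 24 \left(E + n{\left(-4 \right)}\right) = - 24 \left(-45 - 1\right) = \left(-24\right) \left(-46\right) = 1104$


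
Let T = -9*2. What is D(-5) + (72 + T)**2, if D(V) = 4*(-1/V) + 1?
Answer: 14589/5 ≈ 2917.8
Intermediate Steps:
T = -18
D(V) = 1 - 4/V (D(V) = -4/V + 1 = 1 - 4/V)
D(-5) + (72 + T)**2 = (-4 - 5)/(-5) + (72 - 18)**2 = -1/5*(-9) + 54**2 = 9/5 + 2916 = 14589/5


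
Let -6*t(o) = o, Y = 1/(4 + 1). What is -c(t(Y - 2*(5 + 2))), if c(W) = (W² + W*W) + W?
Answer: -322/25 ≈ -12.880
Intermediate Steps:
Y = ⅕ (Y = 1/5 = ⅕ ≈ 0.20000)
t(o) = -o/6
c(W) = W + 2*W² (c(W) = (W² + W²) + W = 2*W² + W = W + 2*W²)
-c(t(Y - 2*(5 + 2))) = -(-(⅕ - 2*(5 + 2))/6)*(1 + 2*(-(⅕ - 2*(5 + 2))/6)) = -(-(⅕ - 2*7)/6)*(1 + 2*(-(⅕ - 2*7)/6)) = -(-(⅕ - 1*14)/6)*(1 + 2*(-(⅕ - 1*14)/6)) = -(-(⅕ - 14)/6)*(1 + 2*(-(⅕ - 14)/6)) = -(-⅙*(-69/5))*(1 + 2*(-⅙*(-69/5))) = -23*(1 + 2*(23/10))/10 = -23*(1 + 23/5)/10 = -23*28/(10*5) = -1*322/25 = -322/25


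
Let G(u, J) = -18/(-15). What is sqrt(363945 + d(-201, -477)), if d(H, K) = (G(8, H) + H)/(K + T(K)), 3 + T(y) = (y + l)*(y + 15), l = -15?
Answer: sqrt(13003230883306170)/189020 ≈ 603.28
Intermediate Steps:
G(u, J) = 6/5 (G(u, J) = -18*(-1/15) = 6/5)
T(y) = -3 + (-15 + y)*(15 + y) (T(y) = -3 + (y - 15)*(y + 15) = -3 + (-15 + y)*(15 + y))
d(H, K) = (6/5 + H)/(-228 + K + K**2) (d(H, K) = (6/5 + H)/(K + (-228 + K**2)) = (6/5 + H)/(-228 + K + K**2))
sqrt(363945 + d(-201, -477)) = sqrt(363945 + (6/5 - 201)/(-228 - 477 + (-477)**2)) = sqrt(363945 - 999/5/(-228 - 477 + 227529)) = sqrt(363945 - 999/5/226824) = sqrt(363945 + (1/226824)*(-999/5)) = sqrt(363945 - 333/378040) = sqrt(137585767467/378040) = sqrt(13003230883306170)/189020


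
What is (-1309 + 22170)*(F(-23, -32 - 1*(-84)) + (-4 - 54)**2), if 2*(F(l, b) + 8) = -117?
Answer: 137578295/2 ≈ 6.8789e+7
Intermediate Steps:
F(l, b) = -133/2 (F(l, b) = -8 + (1/2)*(-117) = -8 - 117/2 = -133/2)
(-1309 + 22170)*(F(-23, -32 - 1*(-84)) + (-4 - 54)**2) = (-1309 + 22170)*(-133/2 + (-4 - 54)**2) = 20861*(-133/2 + (-58)**2) = 20861*(-133/2 + 3364) = 20861*(6595/2) = 137578295/2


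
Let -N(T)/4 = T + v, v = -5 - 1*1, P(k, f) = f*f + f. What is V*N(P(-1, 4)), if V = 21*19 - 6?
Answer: -22008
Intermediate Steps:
P(k, f) = f + f² (P(k, f) = f² + f = f + f²)
v = -6 (v = -5 - 1 = -6)
V = 393 (V = 399 - 6 = 393)
N(T) = 24 - 4*T (N(T) = -4*(T - 6) = -4*(-6 + T) = 24 - 4*T)
V*N(P(-1, 4)) = 393*(24 - 16*(1 + 4)) = 393*(24 - 16*5) = 393*(24 - 4*20) = 393*(24 - 80) = 393*(-56) = -22008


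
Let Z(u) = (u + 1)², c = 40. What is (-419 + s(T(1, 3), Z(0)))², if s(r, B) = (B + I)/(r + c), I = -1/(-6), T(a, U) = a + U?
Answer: 12234350881/69696 ≈ 1.7554e+5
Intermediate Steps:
T(a, U) = U + a
Z(u) = (1 + u)²
I = ⅙ (I = -1*(-⅙) = ⅙ ≈ 0.16667)
s(r, B) = (⅙ + B)/(40 + r) (s(r, B) = (B + ⅙)/(r + 40) = (⅙ + B)/(40 + r))
(-419 + s(T(1, 3), Z(0)))² = (-419 + (⅙ + (1 + 0)²)/(40 + (3 + 1)))² = (-419 + (⅙ + 1²)/(40 + 4))² = (-419 + (⅙ + 1)/44)² = (-419 + (1/44)*(7/6))² = (-419 + 7/264)² = (-110609/264)² = 12234350881/69696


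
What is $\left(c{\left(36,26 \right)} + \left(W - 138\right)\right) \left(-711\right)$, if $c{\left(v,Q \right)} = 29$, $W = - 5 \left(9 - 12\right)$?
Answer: $66834$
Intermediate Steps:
$W = 15$ ($W = \left(-5\right) \left(-3\right) = 15$)
$\left(c{\left(36,26 \right)} + \left(W - 138\right)\right) \left(-711\right) = \left(29 + \left(15 - 138\right)\right) \left(-711\right) = \left(29 - 123\right) \left(-711\right) = \left(-94\right) \left(-711\right) = 66834$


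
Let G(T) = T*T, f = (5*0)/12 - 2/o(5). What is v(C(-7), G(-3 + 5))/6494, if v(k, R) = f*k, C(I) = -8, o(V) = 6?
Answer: 4/9741 ≈ 0.00041064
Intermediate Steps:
f = -1/3 (f = (5*0)/12 - 2/6 = 0*(1/12) - 2*1/6 = 0 - 1/3 = -1/3 ≈ -0.33333)
G(T) = T**2
v(k, R) = -k/3
v(C(-7), G(-3 + 5))/6494 = -1/3*(-8)/6494 = (8/3)*(1/6494) = 4/9741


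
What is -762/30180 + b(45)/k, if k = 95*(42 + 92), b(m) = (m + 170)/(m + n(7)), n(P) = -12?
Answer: -2613499/105652635 ≈ -0.024737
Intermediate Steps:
b(m) = (170 + m)/(-12 + m) (b(m) = (m + 170)/(m - 12) = (170 + m)/(-12 + m))
k = 12730 (k = 95*134 = 12730)
-762/30180 + b(45)/k = -762/30180 + ((170 + 45)/(-12 + 45))/12730 = -762*1/30180 + (215/33)*(1/12730) = -127/5030 + ((1/33)*215)*(1/12730) = -127/5030 + (215/33)*(1/12730) = -127/5030 + 43/84018 = -2613499/105652635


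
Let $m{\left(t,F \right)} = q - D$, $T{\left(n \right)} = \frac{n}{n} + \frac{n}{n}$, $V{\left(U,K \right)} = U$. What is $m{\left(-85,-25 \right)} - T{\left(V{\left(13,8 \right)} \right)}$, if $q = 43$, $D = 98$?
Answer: $-57$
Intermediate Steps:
$T{\left(n \right)} = 2$ ($T{\left(n \right)} = 1 + 1 = 2$)
$m{\left(t,F \right)} = -55$ ($m{\left(t,F \right)} = 43 - 98 = -55$)
$m{\left(-85,-25 \right)} - T{\left(V{\left(13,8 \right)} \right)} = -55 - 2 = -57$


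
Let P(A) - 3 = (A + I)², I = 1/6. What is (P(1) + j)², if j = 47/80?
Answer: 12694969/518400 ≈ 24.489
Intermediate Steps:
j = 47/80 (j = 47*(1/80) = 47/80 ≈ 0.58750)
I = ⅙ ≈ 0.16667
P(A) = 3 + (⅙ + A)² (P(A) = 3 + (A + ⅙)² = 3 + (⅙ + A)²)
(P(1) + j)² = ((3 + (1 + 6*1)²/36) + 47/80)² = ((3 + (1 + 6)²/36) + 47/80)² = ((3 + (1/36)*7²) + 47/80)² = ((3 + (1/36)*49) + 47/80)² = ((3 + 49/36) + 47/80)² = (157/36 + 47/80)² = (3563/720)² = 12694969/518400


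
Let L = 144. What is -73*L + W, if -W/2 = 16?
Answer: -10544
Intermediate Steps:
W = -32 (W = -2*16 = -32)
-73*L + W = -73*144 - 32 = -10512 - 32 = -10544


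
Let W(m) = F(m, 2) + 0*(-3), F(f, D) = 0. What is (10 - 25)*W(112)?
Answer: 0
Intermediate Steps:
W(m) = 0 (W(m) = 0 + 0*(-3) = 0 + 0 = 0)
(10 - 25)*W(112) = (10 - 25)*0 = -15*0 = 0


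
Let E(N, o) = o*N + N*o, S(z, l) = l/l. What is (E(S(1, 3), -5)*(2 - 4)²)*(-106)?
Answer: 4240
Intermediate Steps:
S(z, l) = 1
E(N, o) = 2*N*o (E(N, o) = N*o + N*o = 2*N*o)
(E(S(1, 3), -5)*(2 - 4)²)*(-106) = ((2*1*(-5))*(2 - 4)²)*(-106) = -10*(-2)²*(-106) = -10*4*(-106) = -40*(-106) = 4240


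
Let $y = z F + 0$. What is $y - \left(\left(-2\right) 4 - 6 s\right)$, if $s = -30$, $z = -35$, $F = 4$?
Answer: $-312$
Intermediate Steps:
$y = -140$ ($y = \left(-35\right) 4 + 0 = -140 + 0 = -140$)
$y - \left(\left(-2\right) 4 - 6 s\right) = -140 - \left(\left(-2\right) 4 - -180\right) = -140 - \left(-8 + 180\right) = -140 - 172 = -312$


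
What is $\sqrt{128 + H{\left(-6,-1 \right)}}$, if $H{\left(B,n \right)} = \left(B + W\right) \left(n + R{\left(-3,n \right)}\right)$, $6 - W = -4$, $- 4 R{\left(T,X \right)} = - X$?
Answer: $\sqrt{123} \approx 11.091$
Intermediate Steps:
$R{\left(T,X \right)} = \frac{X}{4}$ ($R{\left(T,X \right)} = - \frac{\left(-1\right) X}{4} = \frac{X}{4}$)
$W = 10$ ($W = 6 - -4 = 6 + 4 = 10$)
$H{\left(B,n \right)} = \frac{5 n \left(10 + B\right)}{4}$ ($H{\left(B,n \right)} = \left(B + 10\right) \left(n + \frac{n}{4}\right) = \left(10 + B\right) \frac{5 n}{4} = \frac{5 n \left(10 + B\right)}{4}$)
$\sqrt{128 + H{\left(-6,-1 \right)}} = \sqrt{128 + \frac{5}{4} \left(-1\right) \left(10 - 6\right)} = \sqrt{128 + \frac{5}{4} \left(-1\right) 4} = \sqrt{128 - 5} = \sqrt{123}$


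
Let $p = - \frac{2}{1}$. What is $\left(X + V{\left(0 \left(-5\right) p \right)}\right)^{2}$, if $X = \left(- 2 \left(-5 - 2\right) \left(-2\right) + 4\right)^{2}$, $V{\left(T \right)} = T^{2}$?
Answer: $331776$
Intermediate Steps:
$p = -2$ ($p = \left(-2\right) 1 = -2$)
$X = 576$ ($X = \left(\left(-2\right) \left(-7\right) \left(-2\right) + 4\right)^{2} = \left(14 \left(-2\right) + 4\right)^{2} = \left(-28 + 4\right)^{2} = \left(-24\right)^{2} = 576$)
$\left(X + V{\left(0 \left(-5\right) p \right)}\right)^{2} = \left(576 + \left(0 \left(-5\right) \left(-2\right)\right)^{2}\right)^{2} = \left(576 + \left(0 \left(-2\right)\right)^{2}\right)^{2} = \left(576 + 0^{2}\right)^{2} = \left(576 + 0\right)^{2} = 576^{2} = 331776$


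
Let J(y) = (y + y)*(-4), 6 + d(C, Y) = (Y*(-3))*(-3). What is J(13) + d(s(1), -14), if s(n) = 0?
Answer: -236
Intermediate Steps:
d(C, Y) = -6 + 9*Y (d(C, Y) = -6 + (Y*(-3))*(-3) = -6 - 3*Y*(-3) = -6 + 9*Y)
J(y) = -8*y (J(y) = (2*y)*(-4) = -8*y)
J(13) + d(s(1), -14) = -8*13 + (-6 + 9*(-14)) = -104 + (-6 - 126) = -104 - 132 = -236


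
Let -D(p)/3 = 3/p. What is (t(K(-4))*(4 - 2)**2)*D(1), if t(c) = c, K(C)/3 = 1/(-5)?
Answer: 108/5 ≈ 21.600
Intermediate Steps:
K(C) = -3/5 (K(C) = 3/(-5) = 3*(-1/5) = -3/5)
D(p) = -9/p
(t(K(-4))*(4 - 2)**2)*D(1) = (-3*(4 - 2)**2/5)*(-9/1) = (-3/5*2**2)*(-9*1) = -3/5*4*(-9) = -12/5*(-9) = 108/5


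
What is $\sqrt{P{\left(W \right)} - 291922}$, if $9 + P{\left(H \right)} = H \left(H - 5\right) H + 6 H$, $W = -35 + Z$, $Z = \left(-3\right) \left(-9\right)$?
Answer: $i \sqrt{292811} \approx 541.12 i$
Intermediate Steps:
$Z = 27$
$W = -8$ ($W = -35 + 27 = -8$)
$P{\left(H \right)} = -9 + 6 H + H^{2} \left(-5 + H\right)$ ($P{\left(H \right)} = -9 + \left(H \left(H - 5\right) H + 6 H\right) = -9 + \left(H \left(-5 + H\right) H + 6 H\right) = -9 + \left(H^{2} \left(-5 + H\right) + 6 H\right) = -9 + \left(6 H + H^{2} \left(-5 + H\right)\right) = -9 + 6 H + H^{2} \left(-5 + H\right)$)
$\sqrt{P{\left(W \right)} - 291922} = \sqrt{\left(-9 + \left(-8\right)^{3} - 5 \left(-8\right)^{2} + 6 \left(-8\right)\right) - 291922} = \sqrt{\left(-9 - 512 - 320 - 48\right) - 291922} = \sqrt{-889 - 291922} = \sqrt{-292811} = i \sqrt{292811}$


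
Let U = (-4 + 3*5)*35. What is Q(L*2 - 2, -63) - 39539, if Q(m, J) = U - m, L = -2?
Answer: -39148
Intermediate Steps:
U = 385 (U = (-4 + 15)*35 = 11*35 = 385)
Q(m, J) = 385 - m
Q(L*2 - 2, -63) - 39539 = (385 - (-2*2 - 2)) - 39539 = (385 - (-4 - 2)) - 39539 = (385 - 1*(-6)) - 39539 = (385 + 6) - 39539 = 391 - 39539 = -39148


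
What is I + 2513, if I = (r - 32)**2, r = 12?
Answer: 2913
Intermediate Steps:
I = 400 (I = (12 - 32)**2 = (-20)**2 = 400)
I + 2513 = 400 + 2513 = 2913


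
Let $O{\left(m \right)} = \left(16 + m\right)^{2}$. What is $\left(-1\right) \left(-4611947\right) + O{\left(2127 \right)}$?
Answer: $9204396$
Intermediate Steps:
$\left(-1\right) \left(-4611947\right) + O{\left(2127 \right)} = \left(-1\right) \left(-4611947\right) + \left(16 + 2127\right)^{2} = 4611947 + 2143^{2} = 4611947 + 4592449 = 9204396$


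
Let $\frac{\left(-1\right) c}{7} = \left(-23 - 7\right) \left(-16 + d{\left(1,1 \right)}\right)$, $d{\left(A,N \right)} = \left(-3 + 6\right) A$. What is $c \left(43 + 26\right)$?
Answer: $-188370$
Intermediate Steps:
$d{\left(A,N \right)} = 3 A$
$c = -2730$ ($c = - 7 \left(-23 - 7\right) \left(-16 + 3 \cdot 1\right) = - 7 \left(- 30 \left(-16 + 3\right)\right) = - 7 \left(\left(-30\right) \left(-13\right)\right) = \left(-7\right) 390 = -2730$)
$c \left(43 + 26\right) = - 2730 \left(43 + 26\right) = \left(-2730\right) 69 = -188370$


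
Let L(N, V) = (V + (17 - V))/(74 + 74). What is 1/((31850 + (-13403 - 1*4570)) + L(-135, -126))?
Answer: 148/2053813 ≈ 7.2061e-5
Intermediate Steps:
L(N, V) = 17/148
1/((31850 + (-13403 - 1*4570)) + L(-135, -126)) = 1/((31850 + (-13403 - 1*4570)) + 17/148) = 1/((31850 + (-13403 - 4570)) + 17/148) = 1/((31850 - 17973) + 17/148) = 1/(13877 + 17/148) = 1/(2053813/148) = 148/2053813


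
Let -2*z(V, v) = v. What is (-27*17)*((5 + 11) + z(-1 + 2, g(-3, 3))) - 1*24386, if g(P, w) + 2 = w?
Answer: -63001/2 ≈ -31501.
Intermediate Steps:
g(P, w) = -2 + w
z(V, v) = -v/2
(-27*17)*((5 + 11) + z(-1 + 2, g(-3, 3))) - 1*24386 = (-27*17)*((5 + 11) - (-2 + 3)/2) - 1*24386 = -459*(16 - 1/2*1) - 24386 = -459*(16 - 1/2) - 24386 = -459*31/2 - 24386 = -14229/2 - 24386 = -63001/2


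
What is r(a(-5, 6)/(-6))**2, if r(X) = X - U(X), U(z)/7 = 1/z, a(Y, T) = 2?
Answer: 3844/9 ≈ 427.11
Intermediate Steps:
U(z) = 7/z
r(X) = X - 7/X
r(a(-5, 6)/(-6))**2 = (2/(-6) - 7/(2/(-6)))**2 = (2*(-1/6) - 7/(2*(-1/6)))**2 = (-1/3 - 7/(-1/3))**2 = (-1/3 - 7*(-3))**2 = (-1/3 + 21)**2 = (62/3)**2 = 3844/9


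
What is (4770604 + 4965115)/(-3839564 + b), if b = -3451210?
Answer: -9735719/7290774 ≈ -1.3353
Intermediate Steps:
(4770604 + 4965115)/(-3839564 + b) = (4770604 + 4965115)/(-3839564 - 3451210) = 9735719/(-7290774) = 9735719*(-1/7290774) = -9735719/7290774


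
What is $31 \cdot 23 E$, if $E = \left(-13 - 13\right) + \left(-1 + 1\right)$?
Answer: $-18538$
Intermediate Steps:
$E = -26$ ($E = -26 + 0 = -26$)
$31 \cdot 23 E = 31 \cdot 23 \left(-26\right) = 713 \left(-26\right) = -18538$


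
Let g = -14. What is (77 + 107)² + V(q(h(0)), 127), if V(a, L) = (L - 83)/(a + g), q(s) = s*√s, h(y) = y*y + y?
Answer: 236970/7 ≈ 33853.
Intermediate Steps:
h(y) = y + y² (h(y) = y² + y = y + y²)
q(s) = s^(3/2)
V(a, L) = (-83 + L)/(-14 + a) (V(a, L) = (L - 83)/(a - 14) = (-83 + L)/(-14 + a))
(77 + 107)² + V(q(h(0)), 127) = (77 + 107)² + (-83 + 127)/(-14 + (0*(1 + 0))^(3/2)) = 184² + 44/(-14 + (0*1)^(3/2)) = 33856 + 44/(-14 + 0^(3/2)) = 33856 + 44/(-14 + 0) = 33856 + 44/(-14) = 33856 - 1/14*44 = 33856 - 22/7 = 236970/7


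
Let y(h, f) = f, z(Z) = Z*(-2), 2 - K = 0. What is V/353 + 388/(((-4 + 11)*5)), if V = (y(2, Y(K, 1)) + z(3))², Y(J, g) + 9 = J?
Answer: 142879/12355 ≈ 11.564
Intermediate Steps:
K = 2 (K = 2 - 1*0 = 2 + 0 = 2)
Y(J, g) = -9 + J
z(Z) = -2*Z
V = 169 (V = ((-9 + 2) - 2*3)² = (-7 - 6)² = (-13)² = 169)
V/353 + 388/(((-4 + 11)*5)) = 169/353 + 388/(((-4 + 11)*5)) = 169*(1/353) + 388/((7*5)) = 169/353 + 388/35 = 142879/12355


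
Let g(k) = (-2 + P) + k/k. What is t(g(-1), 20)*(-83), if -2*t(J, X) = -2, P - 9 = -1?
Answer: -83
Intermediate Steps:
P = 8 (P = 9 - 1 = 8)
g(k) = 7 (g(k) = (-2 + 8) + k/k = 6 + 1 = 7)
t(J, X) = 1 (t(J, X) = -½*(-2) = 1)
t(g(-1), 20)*(-83) = 1*(-83) = -83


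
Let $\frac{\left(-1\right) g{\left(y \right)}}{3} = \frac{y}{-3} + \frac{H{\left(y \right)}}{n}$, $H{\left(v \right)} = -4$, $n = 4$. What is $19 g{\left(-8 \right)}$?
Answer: $-95$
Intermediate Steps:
$g{\left(y \right)} = 3 + y$ ($g{\left(y \right)} = - 3 \left(\frac{y}{-3} - \frac{4}{4}\right) = - 3 \left(y \left(- \frac{1}{3}\right) - 1\right) = - 3 \left(- \frac{y}{3} - 1\right) = - 3 \left(-1 - \frac{y}{3}\right) = 3 + y$)
$19 g{\left(-8 \right)} = 19 \left(3 - 8\right) = 19 \left(-5\right) = -95$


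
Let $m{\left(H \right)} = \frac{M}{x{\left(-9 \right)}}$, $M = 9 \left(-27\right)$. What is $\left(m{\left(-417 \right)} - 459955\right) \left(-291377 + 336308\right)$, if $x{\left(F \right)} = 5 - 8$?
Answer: $-20662598694$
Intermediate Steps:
$M = -243$
$x{\left(F \right)} = -3$
$m{\left(H \right)} = 81$ ($m{\left(H \right)} = - \frac{243}{-3} = \left(-243\right) \left(- \frac{1}{3}\right) = 81$)
$\left(m{\left(-417 \right)} - 459955\right) \left(-291377 + 336308\right) = \left(81 - 459955\right) \left(-291377 + 336308\right) = \left(-459874\right) 44931 = -20662598694$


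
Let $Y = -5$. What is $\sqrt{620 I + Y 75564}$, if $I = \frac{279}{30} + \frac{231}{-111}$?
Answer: $\frac{i \sqrt{511108306}}{37} \approx 611.02 i$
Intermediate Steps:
$I = \frac{2671}{370}$ ($I = 279 \cdot \frac{1}{30} + 231 \left(- \frac{1}{111}\right) = \frac{93}{10} - \frac{77}{37} = \frac{2671}{370} \approx 7.2189$)
$\sqrt{620 I + Y 75564} = \sqrt{620 \cdot \frac{2671}{370} - 377820} = \sqrt{\frac{165602}{37} - 377820} = \sqrt{- \frac{13813738}{37}} = \frac{i \sqrt{511108306}}{37}$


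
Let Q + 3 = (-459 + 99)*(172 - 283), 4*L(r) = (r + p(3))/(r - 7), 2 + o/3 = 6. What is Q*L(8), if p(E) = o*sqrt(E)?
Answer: 79914 + 119871*sqrt(3) ≈ 2.8754e+5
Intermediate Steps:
o = 12 (o = -6 + 3*6 = -6 + 18 = 12)
p(E) = 12*sqrt(E)
L(r) = (r + 12*sqrt(3))/(4*(-7 + r)) (L(r) = ((r + 12*sqrt(3))/(r - 7))/4 = ((r + 12*sqrt(3))/(-7 + r))/4 = (r + 12*sqrt(3))/(4*(-7 + r)))
Q = 39957 (Q = -3 + (-459 + 99)*(172 - 283) = -3 - 360*(-111) = -3 + 39960 = 39957)
Q*L(8) = 39957*((8 + 12*sqrt(3))/(4*(-7 + 8))) = 39957*((1/4)*(8 + 12*sqrt(3))/1) = 39957*((1/4)*1*(8 + 12*sqrt(3))) = 39957*(2 + 3*sqrt(3)) = 79914 + 119871*sqrt(3)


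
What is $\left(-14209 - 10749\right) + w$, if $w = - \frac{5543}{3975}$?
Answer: $- \frac{99213593}{3975} \approx -24959.0$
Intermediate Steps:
$w = - \frac{5543}{3975}$ ($w = \left(-5543\right) \frac{1}{3975} = - \frac{5543}{3975} \approx -1.3945$)
$\left(-14209 - 10749\right) + w = \left(-14209 - 10749\right) - \frac{5543}{3975} = -24958 - \frac{5543}{3975} = - \frac{99213593}{3975}$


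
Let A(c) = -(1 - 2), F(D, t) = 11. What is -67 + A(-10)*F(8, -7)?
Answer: -56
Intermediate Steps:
A(c) = 1 (A(c) = -1*(-1) = 1)
-67 + A(-10)*F(8, -7) = -67 + 1*11 = -67 + 11 = -56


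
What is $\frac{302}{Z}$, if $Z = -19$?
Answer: $- \frac{302}{19} \approx -15.895$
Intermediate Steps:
$\frac{302}{Z} = \frac{302}{-19} = 302 \left(- \frac{1}{19}\right) = - \frac{302}{19}$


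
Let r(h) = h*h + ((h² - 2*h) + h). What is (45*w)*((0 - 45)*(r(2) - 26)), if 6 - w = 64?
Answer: -2349000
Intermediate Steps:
w = -58 (w = 6 - 1*64 = 6 - 64 = -58)
r(h) = -h + 2*h² (r(h) = h² + (h² - h) = -h + 2*h²)
(45*w)*((0 - 45)*(r(2) - 26)) = (45*(-58))*((0 - 45)*(2*(-1 + 2*2) - 26)) = -(-117450)*(2*(-1 + 4) - 26) = -(-117450)*(2*3 - 26) = -(-117450)*(6 - 26) = -(-117450)*(-20) = -2610*900 = -2349000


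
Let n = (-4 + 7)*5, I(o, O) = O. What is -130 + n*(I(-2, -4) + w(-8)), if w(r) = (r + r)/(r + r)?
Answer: -175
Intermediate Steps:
w(r) = 1 (w(r) = (2*r)/((2*r)) = (2*r)*(1/(2*r)) = 1)
n = 15 (n = 3*5 = 15)
-130 + n*(I(-2, -4) + w(-8)) = -130 + 15*(-4 + 1) = -130 + 15*(-3) = -130 - 45 = -175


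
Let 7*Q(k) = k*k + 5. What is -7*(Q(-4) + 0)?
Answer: -21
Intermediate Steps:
Q(k) = 5/7 + k²/7 (Q(k) = (k*k + 5)/7 = (k² + 5)/7 = (5 + k²)/7 = 5/7 + k²/7)
-7*(Q(-4) + 0) = -7*((5/7 + (⅐)*(-4)²) + 0) = -7*((5/7 + (⅐)*16) + 0) = -7*((5/7 + 16/7) + 0) = -7*(3 + 0) = -7*3 = -21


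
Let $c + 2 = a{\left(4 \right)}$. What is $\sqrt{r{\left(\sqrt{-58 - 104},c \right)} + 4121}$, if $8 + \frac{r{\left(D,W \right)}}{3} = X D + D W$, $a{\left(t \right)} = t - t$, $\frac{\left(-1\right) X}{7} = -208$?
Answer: $\sqrt{4097 + 39258 i \sqrt{2}} \approx 172.87 + 160.58 i$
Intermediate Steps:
$X = 1456$ ($X = \left(-7\right) \left(-208\right) = 1456$)
$a{\left(t \right)} = 0$
$c = -2$ ($c = -2 + 0 = -2$)
$r{\left(D,W \right)} = -24 + 4368 D + 3 D W$ ($r{\left(D,W \right)} = -24 + 3 \left(1456 D + D W\right) = -24 + \left(4368 D + 3 D W\right) = -24 + 4368 D + 3 D W$)
$\sqrt{r{\left(\sqrt{-58 - 104},c \right)} + 4121} = \sqrt{\left(-24 + 4368 \sqrt{-58 - 104} + 3 \sqrt{-58 - 104} \left(-2\right)\right) + 4121} = \sqrt{\left(-24 + 4368 \sqrt{-162} + 3 \sqrt{-162} \left(-2\right)\right) + 4121} = \sqrt{\left(-24 + 4368 \cdot 9 i \sqrt{2} + 3 \cdot 9 i \sqrt{2} \left(-2\right)\right) + 4121} = \sqrt{\left(-24 + 39312 i \sqrt{2} - 54 i \sqrt{2}\right) + 4121} = \sqrt{\left(-24 + 39258 i \sqrt{2}\right) + 4121} = \sqrt{4097 + 39258 i \sqrt{2}}$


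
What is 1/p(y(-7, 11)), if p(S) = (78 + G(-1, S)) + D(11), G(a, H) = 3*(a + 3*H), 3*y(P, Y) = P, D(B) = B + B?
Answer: 1/76 ≈ 0.013158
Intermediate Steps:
D(B) = 2*B
y(P, Y) = P/3
G(a, H) = 3*a + 9*H
p(S) = 97 + 9*S (p(S) = (78 + (3*(-1) + 9*S)) + 2*11 = (78 + (-3 + 9*S)) + 22 = (75 + 9*S) + 22 = 97 + 9*S)
1/p(y(-7, 11)) = 1/(97 + 9*((⅓)*(-7))) = 1/(97 + 9*(-7/3)) = 1/(97 - 21) = 1/76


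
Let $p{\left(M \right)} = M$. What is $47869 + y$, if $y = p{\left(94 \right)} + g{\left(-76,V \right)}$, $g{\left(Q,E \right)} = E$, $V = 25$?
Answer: $47988$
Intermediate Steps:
$y = 119$ ($y = 94 + 25 = 119$)
$47869 + y = 47869 + 119 = 47988$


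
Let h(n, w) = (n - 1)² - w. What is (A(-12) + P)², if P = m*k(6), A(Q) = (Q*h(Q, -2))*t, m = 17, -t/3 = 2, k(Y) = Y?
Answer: 154107396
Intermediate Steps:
t = -6 (t = -3*2 = -6)
h(n, w) = (-1 + n)² - w
A(Q) = -6*Q*(2 + (-1 + Q)²) (A(Q) = (Q*((-1 + Q)² - 1*(-2)))*(-6) = (Q*((-1 + Q)² + 2))*(-6) = (Q*(2 + (-1 + Q)²))*(-6) = -6*Q*(2 + (-1 + Q)²))
P = 102 (P = 17*6 = 102)
(A(-12) + P)² = (-6*(-12)*(2 + (-1 - 12)²) + 102)² = (-6*(-12)*(2 + (-13)²) + 102)² = (-6*(-12)*(2 + 169) + 102)² = (-6*(-12)*171 + 102)² = (12312 + 102)² = 12414² = 154107396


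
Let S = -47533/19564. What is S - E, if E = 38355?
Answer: -750424753/19564 ≈ -38357.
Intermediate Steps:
S = -47533/19564 (S = -47533*1/19564 = -47533/19564 ≈ -2.4296)
S - E = -47533/19564 - 1*38355 = -47533/19564 - 38355 = -750424753/19564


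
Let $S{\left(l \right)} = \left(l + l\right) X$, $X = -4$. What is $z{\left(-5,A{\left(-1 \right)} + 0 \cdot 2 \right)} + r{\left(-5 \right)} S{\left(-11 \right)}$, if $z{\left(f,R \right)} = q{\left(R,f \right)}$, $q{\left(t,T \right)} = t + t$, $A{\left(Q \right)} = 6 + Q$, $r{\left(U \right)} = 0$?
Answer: $10$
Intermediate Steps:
$q{\left(t,T \right)} = 2 t$
$z{\left(f,R \right)} = 2 R$
$S{\left(l \right)} = - 8 l$ ($S{\left(l \right)} = \left(l + l\right) \left(-4\right) = 2 l \left(-4\right) = - 8 l$)
$z{\left(-5,A{\left(-1 \right)} + 0 \cdot 2 \right)} + r{\left(-5 \right)} S{\left(-11 \right)} = 2 \left(\left(6 - 1\right) + 0 \cdot 2\right) + 0 \left(\left(-8\right) \left(-11\right)\right) = 2 \left(5 + 0\right) + 0 \cdot 88 = 2 \cdot 5 + 0 = 10 + 0 = 10$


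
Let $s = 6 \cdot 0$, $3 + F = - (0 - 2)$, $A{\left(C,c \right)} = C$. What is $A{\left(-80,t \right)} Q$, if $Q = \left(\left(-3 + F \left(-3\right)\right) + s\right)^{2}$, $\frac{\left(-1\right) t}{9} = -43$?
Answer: $0$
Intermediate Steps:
$t = 387$ ($t = \left(-9\right) \left(-43\right) = 387$)
$F = -1$ ($F = -3 - \left(0 - 2\right) = -3 - -2 = -3 + 2 = -1$)
$s = 0$
$Q = 0$ ($Q = \left(\left(-3 - -3\right) + 0\right)^{2} = \left(\left(-3 + 3\right) + 0\right)^{2} = \left(0 + 0\right)^{2} = 0^{2} = 0$)
$A{\left(-80,t \right)} Q = \left(-80\right) 0 = 0$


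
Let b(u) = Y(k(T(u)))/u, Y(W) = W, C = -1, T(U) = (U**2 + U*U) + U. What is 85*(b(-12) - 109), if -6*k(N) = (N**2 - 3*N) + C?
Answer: 5737415/72 ≈ 79686.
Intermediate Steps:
T(U) = U + 2*U**2 (T(U) = (U**2 + U**2) + U = 2*U**2 + U = U + 2*U**2)
k(N) = 1/6 + N/2 - N**2/6 (k(N) = -((N**2 - 3*N) - 1)/6 = -(-1 + N**2 - 3*N)/6 = 1/6 + N/2 - N**2/6)
b(u) = (1/6 + u*(1 + 2*u)/2 - u**2*(1 + 2*u)**2/6)/u (b(u) = (1/6 + (u*(1 + 2*u))/2 - u**2*(1 + 2*u)**2/6)/u = (1/6 + u*(1 + 2*u)/2 - u**2*(1 + 2*u)**2/6)/u)
85*(b(-12) - 109) = 85*((1/2 - 12 + (1/6)/(-12) - 1/6*(-12)*(1 + 2*(-12))**2) - 109) = 85*((1/2 - 12 + (1/6)*(-1/12) - 1/6*(-12)*(1 - 24)**2) - 109) = 85*((1/2 - 12 - 1/72 - 1/6*(-12)*(-23)**2) - 109) = 85*((1/2 - 12 - 1/72 - 1/6*(-12)*529) - 109) = 85*((1/2 - 12 - 1/72 + 1058) - 109) = 85*(75347/72 - 109) = 85*(67499/72) = 5737415/72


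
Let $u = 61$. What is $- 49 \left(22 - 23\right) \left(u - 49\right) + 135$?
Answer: $723$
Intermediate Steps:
$- 49 \left(22 - 23\right) \left(u - 49\right) + 135 = - 49 \left(22 - 23\right) \left(61 - 49\right) + 135 = - 49 \left(\left(-1\right) 12\right) + 135 = \left(-49\right) \left(-12\right) + 135 = 588 + 135 = 723$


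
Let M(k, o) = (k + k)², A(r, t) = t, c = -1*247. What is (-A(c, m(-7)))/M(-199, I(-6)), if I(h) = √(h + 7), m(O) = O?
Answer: 7/158404 ≈ 4.4191e-5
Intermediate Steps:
c = -247
I(h) = √(7 + h)
M(k, o) = 4*k² (M(k, o) = (2*k)² = 4*k²)
(-A(c, m(-7)))/M(-199, I(-6)) = (-1*(-7))/((4*(-199)²)) = 7/((4*39601)) = 7/158404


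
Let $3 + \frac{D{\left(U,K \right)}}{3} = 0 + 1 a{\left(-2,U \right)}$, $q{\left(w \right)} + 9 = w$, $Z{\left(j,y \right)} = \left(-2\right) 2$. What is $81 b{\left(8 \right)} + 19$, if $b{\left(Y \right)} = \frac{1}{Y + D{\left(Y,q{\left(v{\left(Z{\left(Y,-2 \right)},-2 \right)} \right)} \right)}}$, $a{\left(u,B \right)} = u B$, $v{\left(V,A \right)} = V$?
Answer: $\frac{850}{49} \approx 17.347$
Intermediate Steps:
$Z{\left(j,y \right)} = -4$
$a{\left(u,B \right)} = B u$
$q{\left(w \right)} = -9 + w$
$D{\left(U,K \right)} = -9 - 6 U$ ($D{\left(U,K \right)} = -9 + 3 \left(0 + 1 U \left(-2\right)\right) = -9 + 3 \left(0 + 1 \left(- 2 U\right)\right) = -9 + 3 \left(0 - 2 U\right) = -9 + 3 \left(- 2 U\right) = -9 - 6 U$)
$b{\left(Y \right)} = \frac{1}{-9 - 5 Y}$ ($b{\left(Y \right)} = \frac{1}{Y - \left(9 + 6 Y\right)} = \frac{1}{-9 - 5 Y}$)
$81 b{\left(8 \right)} + 19 = \frac{81}{-9 - 40} + 19 = \frac{81}{-49} + 19 = 81 \left(- \frac{1}{49}\right) + 19 = - \frac{81}{49} + 19 = \frac{850}{49}$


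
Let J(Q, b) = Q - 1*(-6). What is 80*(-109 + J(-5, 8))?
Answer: -8640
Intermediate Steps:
J(Q, b) = 6 + Q (J(Q, b) = Q + 6 = 6 + Q)
80*(-109 + J(-5, 8)) = 80*(-109 + (6 - 5)) = 80*(-109 + 1) = 80*(-108) = -8640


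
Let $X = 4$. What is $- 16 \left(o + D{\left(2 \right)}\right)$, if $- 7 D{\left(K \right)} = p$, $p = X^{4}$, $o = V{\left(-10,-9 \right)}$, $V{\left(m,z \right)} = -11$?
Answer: $\frac{5328}{7} \approx 761.14$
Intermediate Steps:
$o = -11$
$p = 256$ ($p = 4^{4} = 256$)
$D{\left(K \right)} = - \frac{256}{7}$ ($D{\left(K \right)} = \left(- \frac{1}{7}\right) 256 = - \frac{256}{7}$)
$- 16 \left(o + D{\left(2 \right)}\right) = - 16 \left(-11 - \frac{256}{7}\right) = \left(-16\right) \left(- \frac{333}{7}\right) = \frac{5328}{7}$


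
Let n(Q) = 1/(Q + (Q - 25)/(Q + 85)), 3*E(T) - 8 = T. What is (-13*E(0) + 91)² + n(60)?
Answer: 49896328/15723 ≈ 3173.5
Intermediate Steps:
E(T) = 8/3 + T/3
n(Q) = 1/(Q + (-25 + Q)/(85 + Q))
(-13*E(0) + 91)² + n(60) = (-13*(8/3 + (⅓)*0) + 91)² + (85 + 60)/(-25 + 60² + 86*60) = (-13*(8/3 + 0) + 91)² + 145/(-25 + 3600 + 5160) = (-13*8/3 + 91)² + 145/8735 = (-104/3 + 91)² + (1/8735)*145 = (169/3)² + 29/1747 = 28561/9 + 29/1747 = 49896328/15723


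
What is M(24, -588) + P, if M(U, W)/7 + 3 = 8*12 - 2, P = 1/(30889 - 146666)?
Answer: 73749948/115777 ≈ 637.00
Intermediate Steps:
P = -1/115777 (P = 1/(-115777) = -1/115777 ≈ -8.6373e-6)
M(U, W) = 637 (M(U, W) = -21 + 7*(8*12 - 2) = -21 + 7*(96 - 2) = -21 + 7*94 = -21 + 658 = 637)
M(24, -588) + P = 637 - 1/115777 = 73749948/115777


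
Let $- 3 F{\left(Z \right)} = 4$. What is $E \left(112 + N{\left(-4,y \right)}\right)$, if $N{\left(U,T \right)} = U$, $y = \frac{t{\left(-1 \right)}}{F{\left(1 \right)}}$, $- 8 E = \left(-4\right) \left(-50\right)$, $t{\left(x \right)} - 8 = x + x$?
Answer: $-2700$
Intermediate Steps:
$F{\left(Z \right)} = - \frac{4}{3}$ ($F{\left(Z \right)} = \left(- \frac{1}{3}\right) 4 = - \frac{4}{3}$)
$t{\left(x \right)} = 8 + 2 x$ ($t{\left(x \right)} = 8 + \left(x + x\right) = 8 + 2 x$)
$E = -25$ ($E = - \frac{\left(-4\right) \left(-50\right)}{8} = \left(- \frac{1}{8}\right) 200 = -25$)
$y = - \frac{9}{2}$ ($y = \frac{8 + 2 \left(-1\right)}{- \frac{4}{3}} = \left(8 - 2\right) \left(- \frac{3}{4}\right) = 6 \left(- \frac{3}{4}\right) = - \frac{9}{2} \approx -4.5$)
$E \left(112 + N{\left(-4,y \right)}\right) = - 25 \left(112 - 4\right) = \left(-25\right) 108 = -2700$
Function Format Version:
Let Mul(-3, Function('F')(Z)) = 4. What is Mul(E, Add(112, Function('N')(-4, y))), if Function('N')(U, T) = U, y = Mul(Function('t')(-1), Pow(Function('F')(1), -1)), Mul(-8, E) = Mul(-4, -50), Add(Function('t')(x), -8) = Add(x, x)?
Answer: -2700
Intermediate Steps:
Function('F')(Z) = Rational(-4, 3) (Function('F')(Z) = Mul(Rational(-1, 3), 4) = Rational(-4, 3))
Function('t')(x) = Add(8, Mul(2, x)) (Function('t')(x) = Add(8, Add(x, x)) = Add(8, Mul(2, x)))
E = -25 (E = Mul(Rational(-1, 8), Mul(-4, -50)) = Mul(Rational(-1, 8), 200) = -25)
y = Rational(-9, 2) (y = Mul(Add(8, Mul(2, -1)), Pow(Rational(-4, 3), -1)) = Mul(Add(8, -2), Rational(-3, 4)) = Mul(6, Rational(-3, 4)) = Rational(-9, 2) ≈ -4.5000)
Mul(E, Add(112, Function('N')(-4, y))) = Mul(-25, Add(112, -4)) = Mul(-25, 108) = -2700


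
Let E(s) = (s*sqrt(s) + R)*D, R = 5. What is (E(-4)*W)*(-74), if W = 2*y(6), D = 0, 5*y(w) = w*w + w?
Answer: 0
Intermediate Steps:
y(w) = w/5 + w**2/5 (y(w) = (w*w + w)/5 = (w**2 + w)/5 = (w + w**2)/5 = w/5 + w**2/5)
W = 84/5 (W = 2*((1/5)*6*(1 + 6)) = 2*((1/5)*6*7) = 2*(42/5) = 84/5 ≈ 16.800)
E(s) = 0 (E(s) = (s*sqrt(s) + 5)*0 = (s**(3/2) + 5)*0 = (5 + s**(3/2))*0 = 0)
(E(-4)*W)*(-74) = (0*(84/5))*(-74) = 0*(-74) = 0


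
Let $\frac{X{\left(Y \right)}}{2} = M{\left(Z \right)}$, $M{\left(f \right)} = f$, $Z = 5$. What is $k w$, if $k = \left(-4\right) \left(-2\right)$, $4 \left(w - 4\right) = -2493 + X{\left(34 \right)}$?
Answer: $-4934$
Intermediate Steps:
$X{\left(Y \right)} = 10$ ($X{\left(Y \right)} = 2 \cdot 5 = 10$)
$w = - \frac{2467}{4}$ ($w = 4 + \frac{-2493 + 10}{4} = 4 + \frac{1}{4} \left(-2483\right) = 4 - \frac{2483}{4} = - \frac{2467}{4} \approx -616.75$)
$k = 8$
$k w = 8 \left(- \frac{2467}{4}\right) = -4934$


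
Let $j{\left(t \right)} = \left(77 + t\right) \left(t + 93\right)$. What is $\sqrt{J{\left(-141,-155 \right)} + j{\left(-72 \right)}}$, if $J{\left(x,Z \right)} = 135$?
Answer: $4 \sqrt{15} \approx 15.492$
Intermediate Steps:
$j{\left(t \right)} = \left(77 + t\right) \left(93 + t\right)$
$\sqrt{J{\left(-141,-155 \right)} + j{\left(-72 \right)}} = \sqrt{135 + \left(7161 + \left(-72\right)^{2} + 170 \left(-72\right)\right)} = \sqrt{135 + \left(7161 + 5184 - 12240\right)} = \sqrt{135 + 105} = \sqrt{240} = 4 \sqrt{15}$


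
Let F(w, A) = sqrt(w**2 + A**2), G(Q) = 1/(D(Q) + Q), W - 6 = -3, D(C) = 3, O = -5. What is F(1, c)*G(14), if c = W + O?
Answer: sqrt(5)/17 ≈ 0.13153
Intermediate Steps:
W = 3 (W = 6 - 3 = 3)
c = -2 (c = 3 - 5 = -2)
G(Q) = 1/(3 + Q)
F(w, A) = sqrt(A**2 + w**2)
F(1, c)*G(14) = sqrt((-2)**2 + 1**2)/(3 + 14) = sqrt(4 + 1)/17 = sqrt(5)*(1/17) = sqrt(5)/17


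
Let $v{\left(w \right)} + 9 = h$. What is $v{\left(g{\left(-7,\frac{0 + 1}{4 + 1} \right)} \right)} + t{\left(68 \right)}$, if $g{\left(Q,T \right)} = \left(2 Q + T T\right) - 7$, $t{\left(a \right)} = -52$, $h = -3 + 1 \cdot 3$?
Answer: $-61$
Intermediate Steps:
$h = 0$ ($h = -3 + 3 = 0$)
$g{\left(Q,T \right)} = -7 + T^{2} + 2 Q$ ($g{\left(Q,T \right)} = \left(2 Q + T^{2}\right) - 7 = \left(T^{2} + 2 Q\right) - 7 = -7 + T^{2} + 2 Q$)
$v{\left(w \right)} = -9$ ($v{\left(w \right)} = -9 + 0 = -9$)
$v{\left(g{\left(-7,\frac{0 + 1}{4 + 1} \right)} \right)} + t{\left(68 \right)} = -9 - 52 = -61$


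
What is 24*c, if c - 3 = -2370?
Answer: -56808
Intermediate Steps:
c = -2367 (c = 3 - 2370 = -2367)
24*c = 24*(-2367) = -56808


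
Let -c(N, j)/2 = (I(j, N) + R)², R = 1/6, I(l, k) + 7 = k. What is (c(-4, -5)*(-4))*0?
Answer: 0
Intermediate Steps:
I(l, k) = -7 + k
R = ⅙ ≈ 0.16667
c(N, j) = -2*(-41/6 + N)² (c(N, j) = -2*((-7 + N) + ⅙)² = -2*(-41/6 + N)²)
(c(-4, -5)*(-4))*0 = (-(-41 + 6*(-4))²/18*(-4))*0 = (-(-41 - 24)²/18*(-4))*0 = (-1/18*(-65)²*(-4))*0 = (-1/18*4225*(-4))*0 = -4225/18*(-4)*0 = (8450/9)*0 = 0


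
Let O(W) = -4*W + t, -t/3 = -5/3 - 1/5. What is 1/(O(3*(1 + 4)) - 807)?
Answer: -5/4307 ≈ -0.0011609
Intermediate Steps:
t = 28/5 (t = -3*(-5/3 - 1/5) = -3*(-5*⅓ - 1*⅕) = -3*(-5/3 - ⅕) = -3*(-28/15) = 28/5 ≈ 5.6000)
O(W) = 28/5 - 4*W (O(W) = -4*W + 28/5 = 28/5 - 4*W)
1/(O(3*(1 + 4)) - 807) = 1/((28/5 - 12*(1 + 4)) - 807) = 1/((28/5 - 12*5) - 807) = 1/((28/5 - 4*15) - 807) = 1/((28/5 - 60) - 807) = 1/(-272/5 - 807) = 1/(-4307/5) = -5/4307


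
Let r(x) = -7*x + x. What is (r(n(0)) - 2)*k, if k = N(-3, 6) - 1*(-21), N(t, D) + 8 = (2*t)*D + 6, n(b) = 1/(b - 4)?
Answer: 17/2 ≈ 8.5000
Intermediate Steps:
n(b) = 1/(-4 + b)
N(t, D) = -2 + 2*D*t (N(t, D) = -8 + ((2*t)*D + 6) = -8 + (2*D*t + 6) = -8 + (6 + 2*D*t) = -2 + 2*D*t)
r(x) = -6*x
k = -17 (k = (-2 + 2*6*(-3)) - 1*(-21) = (-2 - 36) + 21 = -38 + 21 = -17)
(r(n(0)) - 2)*k = (-6/(-4 + 0) - 2)*(-17) = (-6/(-4) - 2)*(-17) = (-6*(-¼) - 2)*(-17) = (3/2 - 2)*(-17) = -½*(-17) = 17/2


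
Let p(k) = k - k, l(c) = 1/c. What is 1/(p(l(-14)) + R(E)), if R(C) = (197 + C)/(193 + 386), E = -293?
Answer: -193/32 ≈ -6.0313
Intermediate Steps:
p(k) = 0
R(C) = 197/579 + C/579 (R(C) = (197 + C)/579 = (197 + C)*(1/579) = 197/579 + C/579)
1/(p(l(-14)) + R(E)) = 1/(0 + (197/579 + (1/579)*(-293))) = 1/(0 + (197/579 - 293/579)) = 1/(0 - 32/193) = 1/(-32/193) = -193/32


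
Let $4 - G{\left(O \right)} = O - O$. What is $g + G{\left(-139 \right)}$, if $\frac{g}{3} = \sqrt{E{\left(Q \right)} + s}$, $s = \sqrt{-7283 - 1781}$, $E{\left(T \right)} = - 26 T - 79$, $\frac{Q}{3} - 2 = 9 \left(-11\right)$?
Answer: $4 + 3 \sqrt{7487 + 2 i \sqrt{2266}} \approx 263.59 + 1.6504 i$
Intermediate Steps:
$Q = -291$ ($Q = 6 + 3 \cdot 9 \left(-11\right) = 6 + 3 \left(-99\right) = 6 - 297 = -291$)
$E{\left(T \right)} = -79 - 26 T$
$s = 2 i \sqrt{2266}$ ($s = \sqrt{-9064} = 2 i \sqrt{2266} \approx 95.205 i$)
$G{\left(O \right)} = 4$ ($G{\left(O \right)} = 4 - \left(O - O\right) = 4 - 0 = 4 + 0 = 4$)
$g = 3 \sqrt{7487 + 2 i \sqrt{2266}}$ ($g = 3 \sqrt{\left(-79 - -7566\right) + 2 i \sqrt{2266}} = 3 \sqrt{\left(-79 + 7566\right) + 2 i \sqrt{2266}} = 3 \sqrt{7487 + 2 i \sqrt{2266}} \approx 259.59 + 1.6504 i$)
$g + G{\left(-139 \right)} = 3 \sqrt{7487 + 2 i \sqrt{2266}} + 4 = 4 + 3 \sqrt{7487 + 2 i \sqrt{2266}}$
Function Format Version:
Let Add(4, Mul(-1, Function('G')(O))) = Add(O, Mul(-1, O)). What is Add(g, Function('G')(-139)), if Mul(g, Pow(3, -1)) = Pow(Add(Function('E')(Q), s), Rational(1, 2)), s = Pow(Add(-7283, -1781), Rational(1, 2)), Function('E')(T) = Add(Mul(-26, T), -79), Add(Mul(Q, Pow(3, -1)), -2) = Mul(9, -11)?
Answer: Add(4, Mul(3, Pow(Add(7487, Mul(2, I, Pow(2266, Rational(1, 2)))), Rational(1, 2)))) ≈ Add(263.59, Mul(1.6504, I))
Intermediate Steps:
Q = -291 (Q = Add(6, Mul(3, Mul(9, -11))) = Add(6, Mul(3, -99)) = Add(6, -297) = -291)
Function('E')(T) = Add(-79, Mul(-26, T))
s = Mul(2, I, Pow(2266, Rational(1, 2))) (s = Pow(-9064, Rational(1, 2)) = Mul(2, I, Pow(2266, Rational(1, 2))) ≈ Mul(95.205, I))
Function('G')(O) = 4 (Function('G')(O) = Add(4, Mul(-1, Add(O, Mul(-1, O)))) = Add(4, Mul(-1, 0)) = Add(4, 0) = 4)
g = Mul(3, Pow(Add(7487, Mul(2, I, Pow(2266, Rational(1, 2)))), Rational(1, 2))) (g = Mul(3, Pow(Add(Add(-79, Mul(-26, -291)), Mul(2, I, Pow(2266, Rational(1, 2)))), Rational(1, 2))) = Mul(3, Pow(Add(Add(-79, 7566), Mul(2, I, Pow(2266, Rational(1, 2)))), Rational(1, 2))) = Mul(3, Pow(Add(7487, Mul(2, I, Pow(2266, Rational(1, 2)))), Rational(1, 2))) ≈ Add(259.59, Mul(1.6504, I)))
Add(g, Function('G')(-139)) = Add(Mul(3, Pow(Add(7487, Mul(2, I, Pow(2266, Rational(1, 2)))), Rational(1, 2))), 4) = Add(4, Mul(3, Pow(Add(7487, Mul(2, I, Pow(2266, Rational(1, 2)))), Rational(1, 2))))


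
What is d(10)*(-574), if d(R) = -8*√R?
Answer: 4592*√10 ≈ 14521.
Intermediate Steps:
d(10)*(-574) = -8*√10*(-574) = 4592*√10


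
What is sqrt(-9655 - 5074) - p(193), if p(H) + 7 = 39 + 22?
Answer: -54 + I*sqrt(14729) ≈ -54.0 + 121.36*I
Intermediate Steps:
p(H) = 54 (p(H) = -7 + (39 + 22) = -7 + 61 = 54)
sqrt(-9655 - 5074) - p(193) = sqrt(-9655 - 5074) - 1*54 = sqrt(-14729) - 54 = I*sqrt(14729) - 54 = -54 + I*sqrt(14729)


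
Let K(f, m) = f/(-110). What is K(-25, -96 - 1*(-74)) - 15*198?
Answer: -65335/22 ≈ -2969.8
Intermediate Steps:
K(f, m) = -f/110 (K(f, m) = f*(-1/110) = -f/110)
K(-25, -96 - 1*(-74)) - 15*198 = -1/110*(-25) - 15*198 = 5/22 - 1*2970 = 5/22 - 2970 = -65335/22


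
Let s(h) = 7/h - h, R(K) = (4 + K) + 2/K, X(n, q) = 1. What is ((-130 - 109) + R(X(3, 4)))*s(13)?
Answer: 37584/13 ≈ 2891.1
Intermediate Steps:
R(K) = 4 + K + 2/K
s(h) = -h + 7/h
((-130 - 109) + R(X(3, 4)))*s(13) = ((-130 - 109) + (4 + 1 + 2/1))*(-1*13 + 7/13) = (-239 + (4 + 1 + 2*1))*(-13 + 7*(1/13)) = (-239 + (4 + 1 + 2))*(-13 + 7/13) = (-239 + 7)*(-162/13) = -232*(-162/13) = 37584/13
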